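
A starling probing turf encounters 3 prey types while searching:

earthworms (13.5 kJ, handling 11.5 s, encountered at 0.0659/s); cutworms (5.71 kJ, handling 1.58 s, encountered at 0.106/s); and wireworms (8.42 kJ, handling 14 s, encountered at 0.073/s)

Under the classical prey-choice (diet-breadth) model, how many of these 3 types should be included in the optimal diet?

E/h in descending order: cutworms 3.61, earthworms 1.17, wireworms 0.601 kJ/s. The optimal diet is the largest prefix of this list for which every included type satisfies E_i/h_i > R on the types above it.
Rate on top 1: 0.5184. earthworms: 1.17 > 0.5184 → include.
Rate on top 2: 0.7764. wireworms: 0.601 < 0.7764 → exclude; stop.
Optimal diet: cutworms, earthworms — 2 of 3 types.

2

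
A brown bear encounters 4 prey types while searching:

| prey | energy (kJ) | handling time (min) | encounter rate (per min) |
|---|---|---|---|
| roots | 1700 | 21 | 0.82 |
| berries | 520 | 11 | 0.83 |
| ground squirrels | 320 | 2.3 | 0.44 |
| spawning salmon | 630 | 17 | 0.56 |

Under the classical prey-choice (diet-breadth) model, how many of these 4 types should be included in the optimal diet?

2

Rank by E/h (kJ/min): ground squirrels 139, roots 81, berries 47.3, spawning salmon 37.1. Include each in turn until the next type's E/h falls below the running intake rate.
Rate on top 1: 69.98. roots: 81 > 69.98 → include.
Rate on top 2: 79.8. berries: 47.3 < 79.8 → exclude; stop.
Optimal diet: ground squirrels, roots — 2 of 4 types.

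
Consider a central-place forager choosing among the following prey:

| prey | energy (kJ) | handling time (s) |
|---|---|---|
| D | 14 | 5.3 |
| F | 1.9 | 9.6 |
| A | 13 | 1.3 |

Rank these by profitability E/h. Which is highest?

In descending order of E/h:
A: 13/1.3 = 10 kJ/s
D: 14/5.3 = 2.64 kJ/s
F: 1.9/9.6 = 0.198 kJ/s

A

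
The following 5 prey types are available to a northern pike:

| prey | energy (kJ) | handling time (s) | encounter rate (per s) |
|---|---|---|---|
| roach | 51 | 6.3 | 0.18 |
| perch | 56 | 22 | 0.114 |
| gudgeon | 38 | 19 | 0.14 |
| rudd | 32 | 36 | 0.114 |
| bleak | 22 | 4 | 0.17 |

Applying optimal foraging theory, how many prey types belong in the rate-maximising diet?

Profitabilities (E/h, kJ/s): roach 8.1, bleak 5.5, perch 2.55, gudgeon 2, rudd 0.889. Add prey in this order while the next type's profitability exceeds the intake rate on those already taken.
Rate on top 1: 4.302. bleak: 5.5 > 4.302 → include.
Rate on top 2: 4.591. perch: 2.55 < 4.591 → exclude; stop.
Optimal diet: roach, bleak — 2 of 5 types.

2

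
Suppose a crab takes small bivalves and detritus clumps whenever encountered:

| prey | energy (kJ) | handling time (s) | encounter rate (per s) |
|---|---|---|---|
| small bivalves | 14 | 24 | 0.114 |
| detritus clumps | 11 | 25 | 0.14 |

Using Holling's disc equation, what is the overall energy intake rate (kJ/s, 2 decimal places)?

R = Σλ_iE_i / (1 + Σλ_ih_i)
Numerator: 0.114×14 + 0.14×11 = 3.136
Denominator: 1 + 0.114×24 + 0.14×25 = 7.236
R = 3.136/7.236 = 0.4334 kJ/s

0.43 kJ/s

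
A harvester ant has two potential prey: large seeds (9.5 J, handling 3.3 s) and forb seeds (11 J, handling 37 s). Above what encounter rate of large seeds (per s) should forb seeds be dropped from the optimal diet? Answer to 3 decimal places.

The zero-one rule: include forb seeds iff E₂/h₂ > λE₁/(1+λh₁). Equality gives the switch point.
λE₁h₂ = E₂ + λE₂h₁ ⇒ λ = E₂/(E₁h₂ − E₂h₁) = 11/(351.5 − 36.3) = 0.0349 per s.

0.035 per s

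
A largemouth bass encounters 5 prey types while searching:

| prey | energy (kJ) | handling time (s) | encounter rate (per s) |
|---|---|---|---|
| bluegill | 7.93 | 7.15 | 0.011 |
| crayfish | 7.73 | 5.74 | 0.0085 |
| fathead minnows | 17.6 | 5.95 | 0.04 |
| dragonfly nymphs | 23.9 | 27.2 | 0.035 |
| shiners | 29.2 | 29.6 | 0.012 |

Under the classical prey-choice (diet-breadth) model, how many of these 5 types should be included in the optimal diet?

5

Profitabilities (E/h, kJ/s): fathead minnows 2.96, crayfish 1.35, bluegill 1.11, shiners 0.986, dragonfly nymphs 0.879. Add prey in this order while the next type's profitability exceeds the intake rate on those already taken.
Rate on top 1: 0.5687. crayfish: 1.35 > 0.5687 → include.
Rate on top 2: 0.5982. bluegill: 1.11 > 0.5982 → include.
Rate on top 3: 0.6276. shiners: 0.986 > 0.6276 → include.
Rate on top 4: 0.7017. dragonfly nymphs: 0.879 > 0.7017 → include.
Optimal diet: fathead minnows, crayfish, bluegill, shiners, dragonfly nymphs — 5 of 5 types.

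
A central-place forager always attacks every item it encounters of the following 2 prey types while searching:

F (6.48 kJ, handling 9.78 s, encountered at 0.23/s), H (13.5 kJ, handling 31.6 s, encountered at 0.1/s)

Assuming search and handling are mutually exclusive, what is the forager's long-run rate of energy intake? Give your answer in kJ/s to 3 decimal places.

0.443 kJ/s

R = Σλ_iE_i / (1 + Σλ_ih_i)
Numerator: 0.23×6.48 + 0.1×13.5 = 2.84
Denominator: 1 + 0.23×9.78 + 0.1×31.6 = 6.409
R = 2.84/6.409 = 0.4432 kJ/s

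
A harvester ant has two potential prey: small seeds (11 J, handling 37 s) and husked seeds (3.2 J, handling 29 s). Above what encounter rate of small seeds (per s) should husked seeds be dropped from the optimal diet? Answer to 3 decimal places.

0.016 per s

The zero-one rule: include husked seeds iff E₂/h₂ > λE₁/(1+λh₁). Equality gives the switch point.
λE₁h₂ = E₂ + λE₂h₁ ⇒ λ = E₂/(E₁h₂ − E₂h₁) = 3.2/(319 − 118.4) = 0.01595 per s.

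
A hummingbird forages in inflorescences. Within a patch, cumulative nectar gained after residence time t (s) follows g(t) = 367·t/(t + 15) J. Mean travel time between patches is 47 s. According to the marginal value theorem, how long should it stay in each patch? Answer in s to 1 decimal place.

By the marginal value theorem, leave when the instantaneous gain rate g'(t) equals the habitat-wide average g(t)/(T + t).
g'(t) = 367·15/(t + 15)². Setting 367·15/(t+15)² = 367t/[(t+15)(47+t)] gives 15(47+t) = t(t+15), so t² = 15×47 = 705.
t* = √705 = 26.55 s.

26.6 s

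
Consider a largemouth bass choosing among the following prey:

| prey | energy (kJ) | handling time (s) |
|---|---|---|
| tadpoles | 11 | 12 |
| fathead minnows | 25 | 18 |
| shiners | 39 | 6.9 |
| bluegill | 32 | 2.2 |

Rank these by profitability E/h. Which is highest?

In descending order of E/h:
bluegill: 32/2.2 = 14.5 kJ/s
shiners: 39/6.9 = 5.65 kJ/s
fathead minnows: 25/18 = 1.39 kJ/s
tadpoles: 11/12 = 0.917 kJ/s

bluegill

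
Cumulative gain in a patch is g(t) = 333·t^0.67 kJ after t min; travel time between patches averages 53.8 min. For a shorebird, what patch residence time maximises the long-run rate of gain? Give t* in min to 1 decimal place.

109.2 min

By the marginal value theorem, leave when the instantaneous gain rate g'(t) equals the habitat-wide average g(t)/(T + t).
g'(t) = 0.67·333·t^-0.33. Setting 0.67·333·t^-0.33 = 333·t^0.67/(53.8+t) gives 0.67(53.8+t) = t, so 0.33·t = 0.67×53.8.
t* = 0.67×53.8/0.33 = 109.2 min.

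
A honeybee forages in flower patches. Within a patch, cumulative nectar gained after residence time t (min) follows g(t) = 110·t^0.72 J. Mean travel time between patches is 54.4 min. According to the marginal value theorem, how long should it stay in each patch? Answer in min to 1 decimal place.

Maximise g(t)/(T+t): set derivative to zero → g'(t)(T+t) = g(t).
g'(t) = 0.72·110·t^-0.28. Setting 0.72·110·t^-0.28 = 110·t^0.72/(54.4+t) gives 0.72(54.4+t) = t, so 0.28·t = 0.72×54.4.
t* = 0.72×54.4/0.28 = 139.9 min.

139.9 min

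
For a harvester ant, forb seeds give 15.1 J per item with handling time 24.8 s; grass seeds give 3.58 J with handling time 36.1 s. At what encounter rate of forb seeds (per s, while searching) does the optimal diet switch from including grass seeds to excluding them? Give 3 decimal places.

Drop grass seeds once their profitability E₂/h₂ falls below the rate achievable on forb seeds alone: E₂/h₂ = λE₁/(1 + λh₁).
Solve for λ: λE₁h₂ = E₂(1 + λh₁) → λ(E₁h₂ − E₂h₁) = E₂ → λ = E₂/(E₁h₂ − E₂h₁).
λ = 3.58/(15.1×36.1 − 3.58×24.8) = 3.58/456.3 = 0.007845 per s.

0.008 per s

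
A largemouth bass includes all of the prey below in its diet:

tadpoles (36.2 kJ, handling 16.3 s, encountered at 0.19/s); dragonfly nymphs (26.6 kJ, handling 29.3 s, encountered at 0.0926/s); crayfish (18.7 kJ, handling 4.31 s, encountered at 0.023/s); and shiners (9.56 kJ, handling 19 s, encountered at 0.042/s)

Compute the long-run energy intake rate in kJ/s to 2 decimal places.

Energy encountered per unit search time: 0.19×36.2 + 0.0926×26.6 + 0.023×18.7 + 0.042×9.56 = 10.17 kJ/s.
Handling time per unit search time: 0.19×16.3 + 0.0926×29.3 + 0.023×4.31 + 0.042×19 = 6.707.
Rate = 10.17/(1 + 6.707) = 1.32 kJ/s.

1.32 kJ/s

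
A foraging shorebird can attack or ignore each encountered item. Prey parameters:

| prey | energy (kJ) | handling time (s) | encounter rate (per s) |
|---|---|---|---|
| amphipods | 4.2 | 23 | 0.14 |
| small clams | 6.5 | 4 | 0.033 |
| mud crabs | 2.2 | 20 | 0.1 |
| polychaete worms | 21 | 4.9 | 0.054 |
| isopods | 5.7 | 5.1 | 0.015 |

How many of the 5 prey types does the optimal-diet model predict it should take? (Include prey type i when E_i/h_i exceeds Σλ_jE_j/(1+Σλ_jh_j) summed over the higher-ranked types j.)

Profitabilities (E/h, kJ/s): polychaete worms 4.29, small clams 1.62, isopods 1.12, amphipods 0.183, mud crabs 0.11. Add prey in this order while the next type's profitability exceeds the intake rate on those already taken.
Rate on top 1: 0.8967. small clams: 1.62 > 0.8967 → include.
Rate on top 2: 0.9656. isopods: 1.12 > 0.9656 → include.
Rate on top 3: 0.9735. amphipods: 0.183 < 0.9735 → exclude; stop.
Optimal diet: polychaete worms, small clams, isopods — 3 of 5 types.

3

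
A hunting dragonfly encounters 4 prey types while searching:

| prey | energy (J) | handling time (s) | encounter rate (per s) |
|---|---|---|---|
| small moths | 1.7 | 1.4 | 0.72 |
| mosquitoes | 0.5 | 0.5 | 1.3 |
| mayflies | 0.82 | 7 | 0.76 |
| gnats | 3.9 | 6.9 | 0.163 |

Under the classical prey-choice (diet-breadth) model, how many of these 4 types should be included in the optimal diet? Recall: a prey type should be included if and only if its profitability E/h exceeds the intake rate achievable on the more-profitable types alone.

2

Profitabilities (E/h, J/s): small moths 1.21, mosquitoes 1, gnats 0.565, mayflies 0.117. Add prey in this order while the next type's profitability exceeds the intake rate on those already taken.
Rate on top 1: 0.6096. mosquitoes: 1 > 0.6096 → include.
Rate on top 2: 0.705. gnats: 0.565 < 0.705 → exclude; stop.
Optimal diet: small moths, mosquitoes — 2 of 4 types.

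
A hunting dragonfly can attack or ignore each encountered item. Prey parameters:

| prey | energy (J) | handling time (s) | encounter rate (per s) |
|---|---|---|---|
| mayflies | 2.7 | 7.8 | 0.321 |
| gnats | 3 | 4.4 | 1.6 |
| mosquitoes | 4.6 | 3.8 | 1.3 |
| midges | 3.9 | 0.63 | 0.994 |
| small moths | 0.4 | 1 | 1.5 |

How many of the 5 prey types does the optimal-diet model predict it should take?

1

Profitabilities (E/h, J/s): midges 6.19, mosquitoes 1.21, gnats 0.682, small moths 0.4, mayflies 0.346. Add prey in this order while the next type's profitability exceeds the intake rate on those already taken.
Rate on top 1: 2.384. mosquitoes: 1.21 < 2.384 → exclude; stop.
Optimal diet: midges — 1 of 5 types.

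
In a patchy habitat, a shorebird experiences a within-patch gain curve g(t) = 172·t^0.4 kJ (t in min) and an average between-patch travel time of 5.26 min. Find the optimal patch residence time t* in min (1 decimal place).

Optimal t* satisfies g'(t*) = g(t*)/(T + t*).
g'(t) = 0.4·172·t^-0.6. Setting 0.4·172·t^-0.6 = 172·t^0.4/(5.26+t) gives 0.4(5.26+t) = t, so 0.60·t = 0.4×5.26.
t* = 0.4×5.26/0.60 = 3.507 min.

3.5 min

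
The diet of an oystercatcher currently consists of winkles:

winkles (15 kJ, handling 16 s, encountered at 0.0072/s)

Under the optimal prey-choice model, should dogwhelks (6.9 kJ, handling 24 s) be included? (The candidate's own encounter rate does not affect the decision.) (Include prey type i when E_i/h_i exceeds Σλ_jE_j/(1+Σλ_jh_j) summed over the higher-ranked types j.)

Yes

On winkles alone, R = ΣλE/(1+Σλh) = 0.108/1.115 = 0.09684 kJ/s.
Profitability of dogwhelks: 6.9/24 = 0.2875 kJ/s.
0.2875 > 0.09684, so adding dogwhelks raises the average — include it.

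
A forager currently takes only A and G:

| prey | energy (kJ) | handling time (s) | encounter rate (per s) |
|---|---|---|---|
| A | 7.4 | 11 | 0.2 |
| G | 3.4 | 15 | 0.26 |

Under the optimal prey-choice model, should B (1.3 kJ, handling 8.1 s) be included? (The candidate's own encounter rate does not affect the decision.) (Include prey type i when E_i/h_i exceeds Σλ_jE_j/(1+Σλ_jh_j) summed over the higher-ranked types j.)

On A and G alone, R = ΣλE/(1+Σλh) = 2.364/7.1 = 0.333 kJ/s.
B: E/h = 1.3/8.1 = 0.1605 kJ/s.
Since 0.1605 < R, time spent handling B is better spent searching.

No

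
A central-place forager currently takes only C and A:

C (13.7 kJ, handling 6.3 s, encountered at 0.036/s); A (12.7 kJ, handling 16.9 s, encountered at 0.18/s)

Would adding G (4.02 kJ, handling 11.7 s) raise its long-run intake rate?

No

Intake rate on the current diet: R = (0.036×13.7 + 0.18×12.7) / (1 + 0.036×6.3 + 0.18×16.9) = 2.779/4.269 = 0.651 kJ/s.
Profitability of G: 4.02/11.7 = 0.3436 kJ/s.
Since 0.3436 < R, time spent handling G is better spent searching.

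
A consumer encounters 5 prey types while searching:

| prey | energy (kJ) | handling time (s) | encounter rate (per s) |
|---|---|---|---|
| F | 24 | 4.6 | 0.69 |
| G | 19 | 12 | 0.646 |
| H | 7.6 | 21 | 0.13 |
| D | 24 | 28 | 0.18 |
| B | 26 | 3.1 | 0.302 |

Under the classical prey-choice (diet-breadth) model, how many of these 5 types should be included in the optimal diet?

Rank by E/h (kJ/s): B 8.39, F 5.22, G 1.58, D 0.857, H 0.362. Include each in turn until the next type's E/h falls below the running intake rate.
Rate on top 1: 4.055. F: 5.22 > 4.055 → include.
Rate on top 2: 4.777. G: 1.58 < 4.777 → exclude; stop.
Optimal diet: B, F — 2 of 5 types.

2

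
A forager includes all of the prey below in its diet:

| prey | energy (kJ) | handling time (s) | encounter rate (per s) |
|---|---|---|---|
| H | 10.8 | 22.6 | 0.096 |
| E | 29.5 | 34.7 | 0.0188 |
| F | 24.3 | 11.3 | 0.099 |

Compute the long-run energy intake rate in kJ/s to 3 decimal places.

Energy encountered per unit search time: 0.096×10.8 + 0.0188×29.5 + 0.099×24.3 = 3.997 kJ/s.
Handling time per unit search time: 0.096×22.6 + 0.0188×34.7 + 0.099×11.3 = 3.941.
Rate = 3.997/(1 + 3.941) = 0.809 kJ/s.

0.809 kJ/s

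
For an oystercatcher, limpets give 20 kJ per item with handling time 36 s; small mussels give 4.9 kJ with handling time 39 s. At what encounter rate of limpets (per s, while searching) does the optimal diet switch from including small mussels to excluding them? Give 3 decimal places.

Drop small mussels once their profitability E₂/h₂ falls below the rate achievable on limpets alone: E₂/h₂ = λE₁/(1 + λh₁).
Solve for λ: λE₁h₂ = E₂(1 + λh₁) → λ(E₁h₂ − E₂h₁) = E₂ → λ = E₂/(E₁h₂ − E₂h₁).
λ = 4.9/(20×39 − 4.9×36) = 4.9/603.6 = 0.008118 per s.

0.008 per s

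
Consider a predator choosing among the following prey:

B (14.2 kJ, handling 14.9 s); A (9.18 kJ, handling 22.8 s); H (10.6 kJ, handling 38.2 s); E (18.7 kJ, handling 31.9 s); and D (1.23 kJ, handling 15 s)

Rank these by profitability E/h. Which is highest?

B

In descending order of E/h:
B: 14.2/14.9 = 0.953 kJ/s
E: 18.7/31.9 = 0.586 kJ/s
A: 9.18/22.8 = 0.403 kJ/s
H: 10.6/38.2 = 0.277 kJ/s
D: 1.23/15 = 0.082 kJ/s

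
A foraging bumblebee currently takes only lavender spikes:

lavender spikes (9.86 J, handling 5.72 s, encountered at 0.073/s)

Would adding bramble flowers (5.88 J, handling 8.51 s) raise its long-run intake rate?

Current rate: (0.073×9.86)/(1 + 0.073×5.72) = 0.5078 J/s.
Profitability of bramble flowers: 5.88/8.51 = 0.691 J/s.
Since 0.691 > R, including bramble flowers increases the long-run rate.

Yes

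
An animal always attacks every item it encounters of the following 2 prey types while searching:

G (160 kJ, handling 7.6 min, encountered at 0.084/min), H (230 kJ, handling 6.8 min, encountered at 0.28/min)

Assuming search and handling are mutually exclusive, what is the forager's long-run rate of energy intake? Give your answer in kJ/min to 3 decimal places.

21.974 kJ/min

R = (0.084×160 + 0.28×230) / (1 + 0.084×7.6 + 0.28×6.8) = 77.84/3.542 = 21.97 kJ/min.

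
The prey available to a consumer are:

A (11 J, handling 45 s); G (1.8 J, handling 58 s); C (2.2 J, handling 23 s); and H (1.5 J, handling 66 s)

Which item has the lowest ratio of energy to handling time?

In descending order of E/h:
A: 11/45 = 0.244 J/s
C: 2.2/23 = 0.0957 J/s
G: 1.8/58 = 0.031 J/s
H: 1.5/66 = 0.0227 J/s

H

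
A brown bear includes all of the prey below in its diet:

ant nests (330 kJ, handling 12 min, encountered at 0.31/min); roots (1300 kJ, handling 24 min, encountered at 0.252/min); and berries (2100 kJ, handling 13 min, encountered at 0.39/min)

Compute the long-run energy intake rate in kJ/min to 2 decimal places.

78.85 kJ/min

R = Σλ_iE_i / (1 + Σλ_ih_i)
Numerator: 0.31×330 + 0.252×1300 + 0.39×2100 = 1249
Denominator: 1 + 0.31×12 + 0.252×24 + 0.39×13 = 15.84
R = 1249/15.84 = 78.85 kJ/min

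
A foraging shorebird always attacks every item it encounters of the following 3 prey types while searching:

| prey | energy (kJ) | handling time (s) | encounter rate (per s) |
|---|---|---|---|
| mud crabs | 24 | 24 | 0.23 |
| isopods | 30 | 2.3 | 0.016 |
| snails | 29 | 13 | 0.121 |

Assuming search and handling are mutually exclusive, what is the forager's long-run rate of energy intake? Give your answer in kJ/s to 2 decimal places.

R = Σλ_iE_i / (1 + Σλ_ih_i)
Numerator: 0.23×24 + 0.016×30 + 0.121×29 = 9.509
Denominator: 1 + 0.23×24 + 0.016×2.3 + 0.121×13 = 8.13
R = 9.509/8.13 = 1.17 kJ/s

1.17 kJ/s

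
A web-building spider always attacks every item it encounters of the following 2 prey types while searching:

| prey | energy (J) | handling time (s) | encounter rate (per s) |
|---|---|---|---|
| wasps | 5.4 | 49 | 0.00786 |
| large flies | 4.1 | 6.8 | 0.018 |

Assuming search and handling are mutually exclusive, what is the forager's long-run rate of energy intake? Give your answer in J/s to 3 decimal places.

0.077 J/s

R = Σλ_iE_i / (1 + Σλ_ih_i)
Numerator: 0.00786×5.4 + 0.018×4.1 = 0.1162
Denominator: 1 + 0.00786×49 + 0.018×6.8 = 1.508
R = 0.1162/1.508 = 0.07711 J/s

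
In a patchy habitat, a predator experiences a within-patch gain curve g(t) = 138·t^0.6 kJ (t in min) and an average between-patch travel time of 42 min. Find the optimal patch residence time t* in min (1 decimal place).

63.0 min

Optimal t* satisfies g'(t*) = g(t*)/(T + t*).
g'(t) = 0.6·138·t^-0.4. Setting 0.6·138·t^-0.4 = 138·t^0.6/(42+t) gives 0.6(42+t) = t, so 0.40·t = 0.6×42.
t* = 0.6×42/0.40 = 63 min.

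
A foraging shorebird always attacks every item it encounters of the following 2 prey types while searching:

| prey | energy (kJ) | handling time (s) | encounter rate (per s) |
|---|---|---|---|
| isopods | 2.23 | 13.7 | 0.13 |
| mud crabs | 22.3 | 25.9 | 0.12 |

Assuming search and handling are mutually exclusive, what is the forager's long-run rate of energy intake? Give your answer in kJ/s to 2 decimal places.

R = Σλ_iE_i / (1 + Σλ_ih_i)
Numerator: 0.13×2.23 + 0.12×22.3 = 2.966
Denominator: 1 + 0.13×13.7 + 0.12×25.9 = 5.889
R = 2.966/5.889 = 0.5036 kJ/s

0.50 kJ/s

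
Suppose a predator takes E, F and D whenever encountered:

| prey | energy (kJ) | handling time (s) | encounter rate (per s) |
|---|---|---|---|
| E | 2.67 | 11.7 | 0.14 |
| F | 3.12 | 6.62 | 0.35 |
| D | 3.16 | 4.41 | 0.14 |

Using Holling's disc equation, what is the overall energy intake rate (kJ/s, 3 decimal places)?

0.342 kJ/s

Energy encountered per unit search time: 0.14×2.67 + 0.35×3.12 + 0.14×3.16 = 1.908 kJ/s.
Handling time per unit search time: 0.14×11.7 + 0.35×6.62 + 0.14×4.41 = 4.572.
Rate = 1.908/(1 + 4.572) = 0.3424 kJ/s.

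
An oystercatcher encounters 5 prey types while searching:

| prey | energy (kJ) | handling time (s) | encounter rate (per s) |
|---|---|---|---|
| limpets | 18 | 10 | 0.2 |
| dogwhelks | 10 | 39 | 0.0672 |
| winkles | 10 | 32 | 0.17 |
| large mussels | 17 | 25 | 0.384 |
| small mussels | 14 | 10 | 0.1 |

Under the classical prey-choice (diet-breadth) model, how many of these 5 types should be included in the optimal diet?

E/h in descending order: limpets 1.8, small mussels 1.4, large mussels 0.68, winkles 0.312, dogwhelks 0.256 kJ/s. The optimal diet is the largest prefix of this list for which every included type satisfies E_i/h_i > R on the types above it.
Rate on top 1: 1.2. small mussels: 1.4 > 1.2 → include.
Rate on top 2: 1.25. large mussels: 0.68 < 1.25 → exclude; stop.
Optimal diet: limpets, small mussels — 2 of 5 types.

2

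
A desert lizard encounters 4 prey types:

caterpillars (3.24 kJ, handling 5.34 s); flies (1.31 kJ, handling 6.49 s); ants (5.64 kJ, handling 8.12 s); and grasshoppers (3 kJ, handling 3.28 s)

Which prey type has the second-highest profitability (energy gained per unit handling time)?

ants

Profitability E/h (kJ/s): caterpillars = 3.24/5.34 = 0.607, flies = 1.31/6.49 = 0.202, ants = 5.64/8.12 = 0.695, grasshoppers = 3/3.28 = 0.915.
Ranked: grasshoppers > ants > caterpillars > flies.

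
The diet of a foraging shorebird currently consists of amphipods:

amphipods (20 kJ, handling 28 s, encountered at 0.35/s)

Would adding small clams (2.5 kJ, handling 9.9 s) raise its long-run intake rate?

No

Intake rate on the current diet: R = (0.35×20) / (1 + 0.35×28) = 7/10.8 = 0.6481 kJ/s.
Profitability of small clams: 2.5/9.9 = 0.2525 kJ/s.
Since 0.2525 < R, time spent handling small clams is better spent searching.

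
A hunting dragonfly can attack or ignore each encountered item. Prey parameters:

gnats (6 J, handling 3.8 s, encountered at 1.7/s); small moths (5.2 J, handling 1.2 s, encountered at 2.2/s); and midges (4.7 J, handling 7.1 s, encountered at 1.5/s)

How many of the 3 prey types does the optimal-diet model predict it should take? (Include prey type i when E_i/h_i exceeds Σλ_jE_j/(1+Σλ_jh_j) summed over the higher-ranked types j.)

1

Profitabilities (E/h, J/s): small moths 4.33, gnats 1.58, midges 0.662. Add prey in this order while the next type's profitability exceeds the intake rate on those already taken.
Rate on top 1: 3.143. gnats: 1.58 < 3.143 → exclude; stop.
Optimal diet: small moths — 1 of 3 types.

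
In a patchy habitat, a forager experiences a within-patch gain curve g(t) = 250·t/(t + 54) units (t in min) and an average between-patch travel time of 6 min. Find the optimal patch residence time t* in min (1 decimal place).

18.0 min

By the marginal value theorem, leave when the instantaneous gain rate g'(t) equals the habitat-wide average g(t)/(T + t).
g'(t) = 250·54/(t + 54)². Setting 250·54/(t+54)² = 250t/[(t+54)(6+t)] gives 54(6+t) = t(t+54), so t² = 54×6 = 324.
t* = √324 = 18 min.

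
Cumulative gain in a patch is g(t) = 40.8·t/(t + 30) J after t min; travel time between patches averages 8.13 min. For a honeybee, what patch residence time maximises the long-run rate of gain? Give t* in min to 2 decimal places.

15.62 min

By the marginal value theorem, leave when the instantaneous gain rate g'(t) equals the habitat-wide average g(t)/(T + t).
g'(t) = 40.8·30/(t + 30)². Setting 40.8·30/(t+30)² = 40.8t/[(t+30)(8.13+t)] gives 30(8.13+t) = t(t+30), so t² = 30×8.13 = 243.9.
t* = √243.9 = 15.62 min.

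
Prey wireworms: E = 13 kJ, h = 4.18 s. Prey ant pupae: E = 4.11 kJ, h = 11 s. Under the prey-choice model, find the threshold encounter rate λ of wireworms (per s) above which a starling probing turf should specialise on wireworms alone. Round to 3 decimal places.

At the threshold, the rate on wireworms alone equals the profitability of ant pupae: λ·13/(1 + λ·4.18) = 4.11/11 = 0.3736.
Rearranging, λ(13 − 0.3736×4.18) = 0.3736, so λ = 0.3736/11.44 = 0.03267 per s.

0.033 per s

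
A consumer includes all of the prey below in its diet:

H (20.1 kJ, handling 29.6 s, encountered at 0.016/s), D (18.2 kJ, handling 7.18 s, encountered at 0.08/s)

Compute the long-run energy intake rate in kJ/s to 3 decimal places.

R = Σλ_iE_i / (1 + Σλ_ih_i)
Numerator: 0.016×20.1 + 0.08×18.2 = 1.778
Denominator: 1 + 0.016×29.6 + 0.08×7.18 = 2.048
R = 1.778/2.048 = 0.868 kJ/s

0.868 kJ/s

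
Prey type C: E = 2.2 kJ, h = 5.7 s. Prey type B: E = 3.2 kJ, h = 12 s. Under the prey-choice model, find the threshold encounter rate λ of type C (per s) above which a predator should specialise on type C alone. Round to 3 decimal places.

At the threshold, the rate on type C alone equals the profitability of type B: λ·2.2/(1 + λ·5.7) = 3.2/12 = 0.2667.
Rearranging, λ(2.2 − 0.2667×5.7) = 0.2667, so λ = 0.2667/0.68 = 0.3922 per s.

0.392 per s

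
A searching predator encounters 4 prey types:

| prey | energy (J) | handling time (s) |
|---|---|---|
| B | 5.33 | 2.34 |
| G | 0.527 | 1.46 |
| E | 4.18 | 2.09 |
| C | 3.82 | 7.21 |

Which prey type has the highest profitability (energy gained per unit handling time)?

B

In descending order of E/h:
B: 5.33/2.34 = 2.28 J/s
E: 4.18/2.09 = 2 J/s
C: 3.82/7.21 = 0.53 J/s
G: 0.527/1.46 = 0.361 J/s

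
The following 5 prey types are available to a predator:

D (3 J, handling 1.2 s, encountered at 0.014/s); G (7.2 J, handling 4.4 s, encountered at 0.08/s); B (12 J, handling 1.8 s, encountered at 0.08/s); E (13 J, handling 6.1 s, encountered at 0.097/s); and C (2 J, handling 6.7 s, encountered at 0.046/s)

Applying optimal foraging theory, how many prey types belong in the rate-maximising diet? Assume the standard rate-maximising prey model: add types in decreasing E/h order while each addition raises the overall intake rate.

E/h in descending order: B 6.67, D 2.5, E 2.13, G 1.64, C 0.299 J/s. The optimal diet is the largest prefix of this list for which every included type satisfies E_i/h_i > R on the types above it.
Rate on top 1: 0.8392. D: 2.5 > 0.8392 → include.
Rate on top 2: 0.8632. E: 2.13 > 0.8632 → include.
Rate on top 3: 1.291. G: 1.64 > 1.291 → include.
Rate on top 4: 1.349. C: 0.299 < 1.349 → exclude; stop.
Optimal diet: B, D, E, G — 4 of 5 types.

4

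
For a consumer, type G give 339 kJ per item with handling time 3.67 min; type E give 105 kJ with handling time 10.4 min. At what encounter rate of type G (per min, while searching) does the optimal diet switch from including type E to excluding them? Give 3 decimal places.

0.033 per min

The zero-one rule: include type E iff E₂/h₂ > λE₁/(1+λh₁). Equality gives the switch point.
λE₁h₂ = E₂ + λE₂h₁ ⇒ λ = E₂/(E₁h₂ − E₂h₁) = 105/(3526 − 385.3) = 0.03344 per min.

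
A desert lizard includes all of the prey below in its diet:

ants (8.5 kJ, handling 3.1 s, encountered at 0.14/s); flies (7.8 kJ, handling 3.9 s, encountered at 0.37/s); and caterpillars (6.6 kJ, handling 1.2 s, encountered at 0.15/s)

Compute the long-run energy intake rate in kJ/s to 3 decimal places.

1.657 kJ/s

R = Σλ_iE_i / (1 + Σλ_ih_i)
Numerator: 0.14×8.5 + 0.37×7.8 + 0.15×6.6 = 5.066
Denominator: 1 + 0.14×3.1 + 0.37×3.9 + 0.15×1.2 = 3.057
R = 5.066/3.057 = 1.657 kJ/s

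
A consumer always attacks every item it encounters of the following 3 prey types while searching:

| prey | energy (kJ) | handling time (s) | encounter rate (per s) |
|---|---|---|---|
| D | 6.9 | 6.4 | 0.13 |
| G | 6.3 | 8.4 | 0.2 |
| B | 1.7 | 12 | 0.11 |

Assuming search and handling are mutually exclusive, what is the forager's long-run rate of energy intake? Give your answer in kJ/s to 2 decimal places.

R = (0.13×6.9 + 0.2×6.3 + 0.11×1.7) / (1 + 0.13×6.4 + 0.2×8.4 + 0.11×12) = 2.344/4.832 = 0.4851 kJ/s.

0.49 kJ/s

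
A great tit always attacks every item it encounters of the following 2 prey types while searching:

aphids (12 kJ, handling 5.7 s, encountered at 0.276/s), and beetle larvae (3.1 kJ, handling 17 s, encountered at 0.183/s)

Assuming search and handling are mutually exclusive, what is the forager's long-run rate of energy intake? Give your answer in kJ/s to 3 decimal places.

R = Σλ_iE_i / (1 + Σλ_ih_i)
Numerator: 0.276×12 + 0.183×3.1 = 3.879
Denominator: 1 + 0.276×5.7 + 0.183×17 = 5.684
R = 3.879/5.684 = 0.6825 kJ/s

0.682 kJ/s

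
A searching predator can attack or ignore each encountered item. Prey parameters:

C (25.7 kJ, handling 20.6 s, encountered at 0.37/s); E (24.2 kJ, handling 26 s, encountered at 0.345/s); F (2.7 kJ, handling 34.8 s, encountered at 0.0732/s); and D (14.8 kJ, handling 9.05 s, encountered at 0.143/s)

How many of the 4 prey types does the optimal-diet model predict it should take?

2

E/h in descending order: D 1.64, C 1.25, E 0.931, F 0.0776 kJ/s. The optimal diet is the largest prefix of this list for which every included type satisfies E_i/h_i > R on the types above it.
Rate on top 1: 0.9225. C: 1.25 > 0.9225 → include.
Rate on top 2: 1.172. E: 0.931 < 1.172 → exclude; stop.
Optimal diet: D, C — 2 of 4 types.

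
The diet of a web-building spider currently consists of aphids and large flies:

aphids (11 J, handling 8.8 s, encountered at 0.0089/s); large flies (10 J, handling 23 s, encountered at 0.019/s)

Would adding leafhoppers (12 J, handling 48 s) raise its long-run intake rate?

Intake rate on the current diet: R = (0.0089×11 + 0.019×10) / (1 + 0.0089×8.8 + 0.019×23) = 0.2879/1.515 = 0.19 J/s.
Profitability of leafhoppers: 12/48 = 0.25 J/s.
0.25 > 0.19, so adding leafhoppers raises the average — include it.

Yes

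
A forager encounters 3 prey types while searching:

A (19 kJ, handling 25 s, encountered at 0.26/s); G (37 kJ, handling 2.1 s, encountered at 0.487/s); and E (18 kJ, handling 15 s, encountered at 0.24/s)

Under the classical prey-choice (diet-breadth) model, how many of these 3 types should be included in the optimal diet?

E/h in descending order: G 17.6, E 1.2, A 0.76 kJ/s. The optimal diet is the largest prefix of this list for which every included type satisfies E_i/h_i > R on the types above it.
Rate on top 1: 8.908. E: 1.2 < 8.908 → exclude; stop.
Optimal diet: G — 1 of 3 types.

1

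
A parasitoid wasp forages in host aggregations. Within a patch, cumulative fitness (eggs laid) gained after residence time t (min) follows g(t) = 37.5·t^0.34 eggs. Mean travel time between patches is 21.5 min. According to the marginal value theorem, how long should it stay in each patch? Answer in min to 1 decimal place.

Maximise g(t)/(T+t): set derivative to zero → g'(t)(T+t) = g(t).
g'(t) = 0.34·37.5·t^-0.66. Setting 0.34·37.5·t^-0.66 = 37.5·t^0.34/(21.5+t) gives 0.34(21.5+t) = t, so 0.66·t = 0.34×21.5.
t* = 0.34×21.5/0.66 = 11.08 min.

11.1 min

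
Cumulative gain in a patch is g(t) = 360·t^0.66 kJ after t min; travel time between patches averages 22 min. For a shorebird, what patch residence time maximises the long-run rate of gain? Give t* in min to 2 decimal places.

By the marginal value theorem, leave when the instantaneous gain rate g'(t) equals the habitat-wide average g(t)/(T + t).
g'(t) = 0.66·360·t^-0.34. Setting 0.66·360·t^-0.34 = 360·t^0.66/(22+t) gives 0.66(22+t) = t, so 0.34·t = 0.66×22.
t* = 0.66×22/0.34 = 42.71 min.

42.71 min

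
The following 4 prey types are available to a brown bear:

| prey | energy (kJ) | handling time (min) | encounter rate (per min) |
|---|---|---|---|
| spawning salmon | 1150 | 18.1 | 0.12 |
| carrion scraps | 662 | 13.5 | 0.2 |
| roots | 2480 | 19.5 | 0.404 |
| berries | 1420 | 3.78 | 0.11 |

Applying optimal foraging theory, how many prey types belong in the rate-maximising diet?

E/h in descending order: berries 376, roots 127, spawning salmon 63.5, carrion scraps 49 kJ/min. The optimal diet is the largest prefix of this list for which every included type satisfies E_i/h_i > R on the types above it.
Rate on top 1: 110.3. roots: 127 > 110.3 → include.
Rate on top 2: 124.6. spawning salmon: 63.5 < 124.6 → exclude; stop.
Optimal diet: berries, roots — 2 of 4 types.

2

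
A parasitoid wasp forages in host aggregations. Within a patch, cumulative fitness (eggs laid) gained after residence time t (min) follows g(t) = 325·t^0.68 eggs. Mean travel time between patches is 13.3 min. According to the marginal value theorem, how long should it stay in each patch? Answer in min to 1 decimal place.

By the marginal value theorem, leave when the instantaneous gain rate g'(t) equals the habitat-wide average g(t)/(T + t).
g'(t) = 0.68·325·t^-0.32. Setting 0.68·325·t^-0.32 = 325·t^0.68/(13.3+t) gives 0.68(13.3+t) = t, so 0.32·t = 0.68×13.3.
t* = 0.68×13.3/0.32 = 28.26 min.

28.3 min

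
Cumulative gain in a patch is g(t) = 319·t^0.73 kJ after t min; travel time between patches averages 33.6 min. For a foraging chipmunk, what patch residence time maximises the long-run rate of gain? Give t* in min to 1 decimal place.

90.8 min

Optimal t* satisfies g'(t*) = g(t*)/(T + t*).
g'(t) = 0.73·319·t^-0.27. Setting 0.73·319·t^-0.27 = 319·t^0.73/(33.6+t) gives 0.73(33.6+t) = t, so 0.27·t = 0.73×33.6.
t* = 0.73×33.6/0.27 = 90.84 min.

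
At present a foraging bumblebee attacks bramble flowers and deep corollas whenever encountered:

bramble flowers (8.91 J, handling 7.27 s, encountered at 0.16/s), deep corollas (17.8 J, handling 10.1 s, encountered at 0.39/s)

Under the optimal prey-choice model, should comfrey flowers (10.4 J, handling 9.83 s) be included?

On bramble flowers and deep corollas alone, R = ΣλE/(1+Σλh) = 8.368/6.102 = 1.371 J/s.
comfrey flowers: E/h = 10.4/9.83 = 1.058 J/s.
1.058 < 1.371, so adding comfrey flowers would lower the average — exclude it.

No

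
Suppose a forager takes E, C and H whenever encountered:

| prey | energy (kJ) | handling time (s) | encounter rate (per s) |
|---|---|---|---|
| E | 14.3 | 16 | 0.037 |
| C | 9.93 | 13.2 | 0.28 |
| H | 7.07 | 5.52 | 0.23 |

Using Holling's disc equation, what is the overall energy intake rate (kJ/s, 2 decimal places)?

0.75 kJ/s

R = (0.037×14.3 + 0.28×9.93 + 0.23×7.07) / (1 + 0.037×16 + 0.28×13.2 + 0.23×5.52) = 4.936/6.558 = 0.7527 kJ/s.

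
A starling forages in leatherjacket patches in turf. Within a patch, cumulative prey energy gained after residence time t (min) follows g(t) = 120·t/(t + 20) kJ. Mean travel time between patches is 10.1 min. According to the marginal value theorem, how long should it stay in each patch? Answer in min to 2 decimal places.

14.21 min

By the marginal value theorem, leave when the instantaneous gain rate g'(t) equals the habitat-wide average g(t)/(T + t).
g'(t) = 120·20/(t + 20)². Setting 120·20/(t+20)² = 120t/[(t+20)(10.1+t)] gives 20(10.1+t) = t(t+20), so t² = 20×10.1 = 202.
t* = √202 = 14.21 min.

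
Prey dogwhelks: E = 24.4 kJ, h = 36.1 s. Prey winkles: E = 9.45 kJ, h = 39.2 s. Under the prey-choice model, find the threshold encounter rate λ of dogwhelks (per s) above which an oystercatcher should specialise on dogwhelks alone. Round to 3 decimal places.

The zero-one rule: include winkles iff E₂/h₂ > λE₁/(1+λh₁). Equality gives the switch point.
λE₁h₂ = E₂ + λE₂h₁ ⇒ λ = E₂/(E₁h₂ − E₂h₁) = 9.45/(956.5 − 341.1) = 0.01536 per s.

0.015 per s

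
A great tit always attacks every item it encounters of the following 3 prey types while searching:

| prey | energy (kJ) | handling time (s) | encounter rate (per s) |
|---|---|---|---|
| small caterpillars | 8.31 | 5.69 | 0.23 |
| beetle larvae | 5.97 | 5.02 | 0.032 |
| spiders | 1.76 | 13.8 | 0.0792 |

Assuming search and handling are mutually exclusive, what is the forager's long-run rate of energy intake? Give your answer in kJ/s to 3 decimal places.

0.629 kJ/s

R = (0.23×8.31 + 0.032×5.97 + 0.0792×1.76) / (1 + 0.23×5.69 + 0.032×5.02 + 0.0792×13.8) = 2.242/3.562 = 0.6293 kJ/s.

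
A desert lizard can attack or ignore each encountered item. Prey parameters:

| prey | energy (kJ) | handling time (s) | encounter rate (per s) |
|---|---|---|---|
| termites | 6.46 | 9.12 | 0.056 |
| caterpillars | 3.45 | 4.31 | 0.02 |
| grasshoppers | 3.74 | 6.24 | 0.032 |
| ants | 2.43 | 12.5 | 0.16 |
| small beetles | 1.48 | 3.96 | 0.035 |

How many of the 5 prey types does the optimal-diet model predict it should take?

4

Profitabilities (E/h, kJ/s): caterpillars 0.8, termites 0.708, grasshoppers 0.599, small beetles 0.374, ants 0.194. Add prey in this order while the next type's profitability exceeds the intake rate on those already taken.
Rate on top 1: 0.06352. termites: 0.708 > 0.06352 → include.
Rate on top 2: 0.2697. grasshoppers: 0.599 > 0.2697 → include.
Rate on top 3: 0.3064. small beetles: 0.374 > 0.3064 → include.
Rate on top 4: 0.3112. ants: 0.194 < 0.3112 → exclude; stop.
Optimal diet: caterpillars, termites, grasshoppers, small beetles — 4 of 5 types.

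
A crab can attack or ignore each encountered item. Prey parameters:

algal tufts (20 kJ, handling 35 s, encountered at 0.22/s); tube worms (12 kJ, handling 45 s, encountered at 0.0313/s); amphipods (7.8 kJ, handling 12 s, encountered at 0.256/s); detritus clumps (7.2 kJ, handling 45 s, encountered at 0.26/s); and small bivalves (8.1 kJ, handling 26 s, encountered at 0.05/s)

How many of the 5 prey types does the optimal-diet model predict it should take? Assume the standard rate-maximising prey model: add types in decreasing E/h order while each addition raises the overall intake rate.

2

Rank by E/h (kJ/s): amphipods 0.65, algal tufts 0.571, small bivalves 0.312, tube worms 0.267, detritus clumps 0.16. Include each in turn until the next type's E/h falls below the running intake rate.
Rate on top 1: 0.4904. algal tufts: 0.571 > 0.4904 → include.
Rate on top 2: 0.5434. small bivalves: 0.312 < 0.5434 → exclude; stop.
Optimal diet: amphipods, algal tufts — 2 of 5 types.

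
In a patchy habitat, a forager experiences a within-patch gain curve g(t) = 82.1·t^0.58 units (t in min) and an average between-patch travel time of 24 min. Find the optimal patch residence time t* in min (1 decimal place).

Optimal t* satisfies g'(t*) = g(t*)/(T + t*).
g'(t) = 0.58·82.1·t^-0.42. Setting 0.58·82.1·t^-0.42 = 82.1·t^0.58/(24+t) gives 0.58(24+t) = t, so 0.42·t = 0.58×24.
t* = 0.58×24/0.42 = 33.14 min.

33.1 min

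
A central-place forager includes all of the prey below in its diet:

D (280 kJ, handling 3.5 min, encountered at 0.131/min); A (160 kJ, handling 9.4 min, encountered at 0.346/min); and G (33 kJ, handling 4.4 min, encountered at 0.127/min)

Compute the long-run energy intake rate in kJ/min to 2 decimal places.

18.26 kJ/min

R = Σλ_iE_i / (1 + Σλ_ih_i)
Numerator: 0.131×280 + 0.346×160 + 0.127×33 = 96.23
Denominator: 1 + 0.131×3.5 + 0.346×9.4 + 0.127×4.4 = 5.27
R = 96.23/5.27 = 18.26 kJ/min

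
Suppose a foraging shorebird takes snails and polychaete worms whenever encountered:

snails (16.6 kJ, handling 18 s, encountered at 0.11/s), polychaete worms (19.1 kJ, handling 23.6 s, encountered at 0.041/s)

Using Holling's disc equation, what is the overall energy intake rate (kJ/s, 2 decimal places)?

0.66 kJ/s

R = (0.11×16.6 + 0.041×19.1) / (1 + 0.11×18 + 0.041×23.6) = 2.609/3.948 = 0.6609 kJ/s.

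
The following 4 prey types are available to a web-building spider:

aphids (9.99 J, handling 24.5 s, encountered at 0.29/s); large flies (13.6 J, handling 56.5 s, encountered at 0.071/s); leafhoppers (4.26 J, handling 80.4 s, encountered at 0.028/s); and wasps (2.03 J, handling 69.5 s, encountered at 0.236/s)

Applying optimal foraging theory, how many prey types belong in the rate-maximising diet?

1

Profitabilities (E/h, J/s): aphids 0.408, large flies 0.241, leafhoppers 0.053, wasps 0.0292. Add prey in this order while the next type's profitability exceeds the intake rate on those already taken.
Rate on top 1: 0.3574. large flies: 0.241 < 0.3574 → exclude; stop.
Optimal diet: aphids — 1 of 4 types.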